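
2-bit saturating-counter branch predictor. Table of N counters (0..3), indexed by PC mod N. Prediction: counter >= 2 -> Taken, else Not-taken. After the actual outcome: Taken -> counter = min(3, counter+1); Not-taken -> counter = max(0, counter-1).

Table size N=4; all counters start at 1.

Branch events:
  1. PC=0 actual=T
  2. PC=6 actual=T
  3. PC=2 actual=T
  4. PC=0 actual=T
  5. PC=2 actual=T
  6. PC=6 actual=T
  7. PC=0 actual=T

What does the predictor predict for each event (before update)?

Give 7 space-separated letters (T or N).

Ev 1: PC=0 idx=0 pred=N actual=T -> ctr[0]=2
Ev 2: PC=6 idx=2 pred=N actual=T -> ctr[2]=2
Ev 3: PC=2 idx=2 pred=T actual=T -> ctr[2]=3
Ev 4: PC=0 idx=0 pred=T actual=T -> ctr[0]=3
Ev 5: PC=2 idx=2 pred=T actual=T -> ctr[2]=3
Ev 6: PC=6 idx=2 pred=T actual=T -> ctr[2]=3
Ev 7: PC=0 idx=0 pred=T actual=T -> ctr[0]=3

Answer: N N T T T T T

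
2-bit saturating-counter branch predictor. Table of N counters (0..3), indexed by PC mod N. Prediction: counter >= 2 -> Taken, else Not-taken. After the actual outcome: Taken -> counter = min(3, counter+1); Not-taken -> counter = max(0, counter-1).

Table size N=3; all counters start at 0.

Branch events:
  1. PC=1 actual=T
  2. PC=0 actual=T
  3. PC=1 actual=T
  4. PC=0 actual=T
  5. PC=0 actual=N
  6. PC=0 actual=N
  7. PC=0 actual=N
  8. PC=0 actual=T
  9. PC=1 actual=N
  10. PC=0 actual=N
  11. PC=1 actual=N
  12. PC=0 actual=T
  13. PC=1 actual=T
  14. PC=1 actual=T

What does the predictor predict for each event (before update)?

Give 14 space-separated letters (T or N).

Ev 1: PC=1 idx=1 pred=N actual=T -> ctr[1]=1
Ev 2: PC=0 idx=0 pred=N actual=T -> ctr[0]=1
Ev 3: PC=1 idx=1 pred=N actual=T -> ctr[1]=2
Ev 4: PC=0 idx=0 pred=N actual=T -> ctr[0]=2
Ev 5: PC=0 idx=0 pred=T actual=N -> ctr[0]=1
Ev 6: PC=0 idx=0 pred=N actual=N -> ctr[0]=0
Ev 7: PC=0 idx=0 pred=N actual=N -> ctr[0]=0
Ev 8: PC=0 idx=0 pred=N actual=T -> ctr[0]=1
Ev 9: PC=1 idx=1 pred=T actual=N -> ctr[1]=1
Ev 10: PC=0 idx=0 pred=N actual=N -> ctr[0]=0
Ev 11: PC=1 idx=1 pred=N actual=N -> ctr[1]=0
Ev 12: PC=0 idx=0 pred=N actual=T -> ctr[0]=1
Ev 13: PC=1 idx=1 pred=N actual=T -> ctr[1]=1
Ev 14: PC=1 idx=1 pred=N actual=T -> ctr[1]=2

Answer: N N N N T N N N T N N N N N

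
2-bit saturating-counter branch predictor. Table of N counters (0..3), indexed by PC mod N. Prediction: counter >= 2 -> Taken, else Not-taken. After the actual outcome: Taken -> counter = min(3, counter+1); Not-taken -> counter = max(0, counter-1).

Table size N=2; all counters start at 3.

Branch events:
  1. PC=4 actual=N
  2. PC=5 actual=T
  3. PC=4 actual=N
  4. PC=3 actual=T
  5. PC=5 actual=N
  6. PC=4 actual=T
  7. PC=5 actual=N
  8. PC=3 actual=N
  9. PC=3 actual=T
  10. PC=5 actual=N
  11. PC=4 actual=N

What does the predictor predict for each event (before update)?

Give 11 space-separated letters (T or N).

Ev 1: PC=4 idx=0 pred=T actual=N -> ctr[0]=2
Ev 2: PC=5 idx=1 pred=T actual=T -> ctr[1]=3
Ev 3: PC=4 idx=0 pred=T actual=N -> ctr[0]=1
Ev 4: PC=3 idx=1 pred=T actual=T -> ctr[1]=3
Ev 5: PC=5 idx=1 pred=T actual=N -> ctr[1]=2
Ev 6: PC=4 idx=0 pred=N actual=T -> ctr[0]=2
Ev 7: PC=5 idx=1 pred=T actual=N -> ctr[1]=1
Ev 8: PC=3 idx=1 pred=N actual=N -> ctr[1]=0
Ev 9: PC=3 idx=1 pred=N actual=T -> ctr[1]=1
Ev 10: PC=5 idx=1 pred=N actual=N -> ctr[1]=0
Ev 11: PC=4 idx=0 pred=T actual=N -> ctr[0]=1

Answer: T T T T T N T N N N T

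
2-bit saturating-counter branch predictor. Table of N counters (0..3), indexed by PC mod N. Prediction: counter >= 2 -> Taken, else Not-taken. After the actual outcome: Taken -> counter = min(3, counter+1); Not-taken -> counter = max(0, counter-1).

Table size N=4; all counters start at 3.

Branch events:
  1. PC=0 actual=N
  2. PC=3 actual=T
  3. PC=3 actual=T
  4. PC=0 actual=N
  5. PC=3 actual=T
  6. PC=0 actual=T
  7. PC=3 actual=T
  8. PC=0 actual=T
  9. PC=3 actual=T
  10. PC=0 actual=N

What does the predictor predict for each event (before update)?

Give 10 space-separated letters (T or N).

Ev 1: PC=0 idx=0 pred=T actual=N -> ctr[0]=2
Ev 2: PC=3 idx=3 pred=T actual=T -> ctr[3]=3
Ev 3: PC=3 idx=3 pred=T actual=T -> ctr[3]=3
Ev 4: PC=0 idx=0 pred=T actual=N -> ctr[0]=1
Ev 5: PC=3 idx=3 pred=T actual=T -> ctr[3]=3
Ev 6: PC=0 idx=0 pred=N actual=T -> ctr[0]=2
Ev 7: PC=3 idx=3 pred=T actual=T -> ctr[3]=3
Ev 8: PC=0 idx=0 pred=T actual=T -> ctr[0]=3
Ev 9: PC=3 idx=3 pred=T actual=T -> ctr[3]=3
Ev 10: PC=0 idx=0 pred=T actual=N -> ctr[0]=2

Answer: T T T T T N T T T T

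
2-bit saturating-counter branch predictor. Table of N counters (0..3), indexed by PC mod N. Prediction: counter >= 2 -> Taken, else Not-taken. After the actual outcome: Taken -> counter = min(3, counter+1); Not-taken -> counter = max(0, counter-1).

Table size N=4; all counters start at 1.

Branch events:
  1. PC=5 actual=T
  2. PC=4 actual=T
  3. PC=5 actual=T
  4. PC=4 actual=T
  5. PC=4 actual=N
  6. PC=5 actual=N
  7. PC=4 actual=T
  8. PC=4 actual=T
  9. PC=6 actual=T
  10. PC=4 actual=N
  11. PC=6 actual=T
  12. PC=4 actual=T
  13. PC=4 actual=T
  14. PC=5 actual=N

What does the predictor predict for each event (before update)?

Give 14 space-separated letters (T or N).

Ev 1: PC=5 idx=1 pred=N actual=T -> ctr[1]=2
Ev 2: PC=4 idx=0 pred=N actual=T -> ctr[0]=2
Ev 3: PC=5 idx=1 pred=T actual=T -> ctr[1]=3
Ev 4: PC=4 idx=0 pred=T actual=T -> ctr[0]=3
Ev 5: PC=4 idx=0 pred=T actual=N -> ctr[0]=2
Ev 6: PC=5 idx=1 pred=T actual=N -> ctr[1]=2
Ev 7: PC=4 idx=0 pred=T actual=T -> ctr[0]=3
Ev 8: PC=4 idx=0 pred=T actual=T -> ctr[0]=3
Ev 9: PC=6 idx=2 pred=N actual=T -> ctr[2]=2
Ev 10: PC=4 idx=0 pred=T actual=N -> ctr[0]=2
Ev 11: PC=6 idx=2 pred=T actual=T -> ctr[2]=3
Ev 12: PC=4 idx=0 pred=T actual=T -> ctr[0]=3
Ev 13: PC=4 idx=0 pred=T actual=T -> ctr[0]=3
Ev 14: PC=5 idx=1 pred=T actual=N -> ctr[1]=1

Answer: N N T T T T T T N T T T T T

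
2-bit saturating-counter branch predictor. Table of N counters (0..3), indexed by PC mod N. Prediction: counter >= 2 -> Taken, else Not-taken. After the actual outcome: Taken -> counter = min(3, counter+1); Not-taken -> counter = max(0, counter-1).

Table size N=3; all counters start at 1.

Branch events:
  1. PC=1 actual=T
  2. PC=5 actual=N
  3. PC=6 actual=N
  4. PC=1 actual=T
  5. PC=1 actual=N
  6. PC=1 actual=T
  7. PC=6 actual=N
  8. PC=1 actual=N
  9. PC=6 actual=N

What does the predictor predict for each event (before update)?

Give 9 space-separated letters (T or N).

Answer: N N N T T T N T N

Derivation:
Ev 1: PC=1 idx=1 pred=N actual=T -> ctr[1]=2
Ev 2: PC=5 idx=2 pred=N actual=N -> ctr[2]=0
Ev 3: PC=6 idx=0 pred=N actual=N -> ctr[0]=0
Ev 4: PC=1 idx=1 pred=T actual=T -> ctr[1]=3
Ev 5: PC=1 idx=1 pred=T actual=N -> ctr[1]=2
Ev 6: PC=1 idx=1 pred=T actual=T -> ctr[1]=3
Ev 7: PC=6 idx=0 pred=N actual=N -> ctr[0]=0
Ev 8: PC=1 idx=1 pred=T actual=N -> ctr[1]=2
Ev 9: PC=6 idx=0 pred=N actual=N -> ctr[0]=0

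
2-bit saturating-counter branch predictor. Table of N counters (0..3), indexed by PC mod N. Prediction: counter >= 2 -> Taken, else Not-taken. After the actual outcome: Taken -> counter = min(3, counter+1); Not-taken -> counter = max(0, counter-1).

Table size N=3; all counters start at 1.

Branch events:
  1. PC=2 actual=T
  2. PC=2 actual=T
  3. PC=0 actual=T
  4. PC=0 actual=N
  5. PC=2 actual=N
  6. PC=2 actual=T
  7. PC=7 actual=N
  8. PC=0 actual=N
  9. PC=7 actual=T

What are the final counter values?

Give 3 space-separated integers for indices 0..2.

Ev 1: PC=2 idx=2 pred=N actual=T -> ctr[2]=2
Ev 2: PC=2 idx=2 pred=T actual=T -> ctr[2]=3
Ev 3: PC=0 idx=0 pred=N actual=T -> ctr[0]=2
Ev 4: PC=0 idx=0 pred=T actual=N -> ctr[0]=1
Ev 5: PC=2 idx=2 pred=T actual=N -> ctr[2]=2
Ev 6: PC=2 idx=2 pred=T actual=T -> ctr[2]=3
Ev 7: PC=7 idx=1 pred=N actual=N -> ctr[1]=0
Ev 8: PC=0 idx=0 pred=N actual=N -> ctr[0]=0
Ev 9: PC=7 idx=1 pred=N actual=T -> ctr[1]=1

Answer: 0 1 3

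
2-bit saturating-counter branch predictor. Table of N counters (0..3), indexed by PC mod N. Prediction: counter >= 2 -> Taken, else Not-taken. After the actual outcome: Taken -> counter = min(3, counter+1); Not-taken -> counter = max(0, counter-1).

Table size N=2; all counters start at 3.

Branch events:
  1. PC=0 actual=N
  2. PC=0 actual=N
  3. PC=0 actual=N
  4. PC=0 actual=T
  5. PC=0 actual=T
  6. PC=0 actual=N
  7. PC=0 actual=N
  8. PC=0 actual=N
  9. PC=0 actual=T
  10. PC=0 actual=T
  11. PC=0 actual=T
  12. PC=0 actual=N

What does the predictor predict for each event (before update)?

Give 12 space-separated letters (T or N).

Ev 1: PC=0 idx=0 pred=T actual=N -> ctr[0]=2
Ev 2: PC=0 idx=0 pred=T actual=N -> ctr[0]=1
Ev 3: PC=0 idx=0 pred=N actual=N -> ctr[0]=0
Ev 4: PC=0 idx=0 pred=N actual=T -> ctr[0]=1
Ev 5: PC=0 idx=0 pred=N actual=T -> ctr[0]=2
Ev 6: PC=0 idx=0 pred=T actual=N -> ctr[0]=1
Ev 7: PC=0 idx=0 pred=N actual=N -> ctr[0]=0
Ev 8: PC=0 idx=0 pred=N actual=N -> ctr[0]=0
Ev 9: PC=0 idx=0 pred=N actual=T -> ctr[0]=1
Ev 10: PC=0 idx=0 pred=N actual=T -> ctr[0]=2
Ev 11: PC=0 idx=0 pred=T actual=T -> ctr[0]=3
Ev 12: PC=0 idx=0 pred=T actual=N -> ctr[0]=2

Answer: T T N N N T N N N N T T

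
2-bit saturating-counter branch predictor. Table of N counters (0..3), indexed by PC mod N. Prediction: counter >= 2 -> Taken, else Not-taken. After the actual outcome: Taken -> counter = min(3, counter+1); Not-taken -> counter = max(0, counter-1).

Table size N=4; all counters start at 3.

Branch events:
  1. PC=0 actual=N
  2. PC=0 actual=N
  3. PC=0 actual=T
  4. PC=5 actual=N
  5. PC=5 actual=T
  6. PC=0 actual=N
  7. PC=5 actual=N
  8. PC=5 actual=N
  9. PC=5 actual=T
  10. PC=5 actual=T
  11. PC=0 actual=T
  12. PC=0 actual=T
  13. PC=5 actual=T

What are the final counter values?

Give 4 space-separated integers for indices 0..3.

Ev 1: PC=0 idx=0 pred=T actual=N -> ctr[0]=2
Ev 2: PC=0 idx=0 pred=T actual=N -> ctr[0]=1
Ev 3: PC=0 idx=0 pred=N actual=T -> ctr[0]=2
Ev 4: PC=5 idx=1 pred=T actual=N -> ctr[1]=2
Ev 5: PC=5 idx=1 pred=T actual=T -> ctr[1]=3
Ev 6: PC=0 idx=0 pred=T actual=N -> ctr[0]=1
Ev 7: PC=5 idx=1 pred=T actual=N -> ctr[1]=2
Ev 8: PC=5 idx=1 pred=T actual=N -> ctr[1]=1
Ev 9: PC=5 idx=1 pred=N actual=T -> ctr[1]=2
Ev 10: PC=5 idx=1 pred=T actual=T -> ctr[1]=3
Ev 11: PC=0 idx=0 pred=N actual=T -> ctr[0]=2
Ev 12: PC=0 idx=0 pred=T actual=T -> ctr[0]=3
Ev 13: PC=5 idx=1 pred=T actual=T -> ctr[1]=3

Answer: 3 3 3 3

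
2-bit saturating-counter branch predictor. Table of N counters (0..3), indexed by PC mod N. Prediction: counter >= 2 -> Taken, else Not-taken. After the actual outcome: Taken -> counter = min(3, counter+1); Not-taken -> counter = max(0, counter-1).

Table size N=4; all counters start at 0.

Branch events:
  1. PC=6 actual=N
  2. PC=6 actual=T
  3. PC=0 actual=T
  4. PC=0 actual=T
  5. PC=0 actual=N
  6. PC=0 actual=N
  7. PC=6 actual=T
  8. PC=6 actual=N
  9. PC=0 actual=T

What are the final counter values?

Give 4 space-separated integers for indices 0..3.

Ev 1: PC=6 idx=2 pred=N actual=N -> ctr[2]=0
Ev 2: PC=6 idx=2 pred=N actual=T -> ctr[2]=1
Ev 3: PC=0 idx=0 pred=N actual=T -> ctr[0]=1
Ev 4: PC=0 idx=0 pred=N actual=T -> ctr[0]=2
Ev 5: PC=0 idx=0 pred=T actual=N -> ctr[0]=1
Ev 6: PC=0 idx=0 pred=N actual=N -> ctr[0]=0
Ev 7: PC=6 idx=2 pred=N actual=T -> ctr[2]=2
Ev 8: PC=6 idx=2 pred=T actual=N -> ctr[2]=1
Ev 9: PC=0 idx=0 pred=N actual=T -> ctr[0]=1

Answer: 1 0 1 0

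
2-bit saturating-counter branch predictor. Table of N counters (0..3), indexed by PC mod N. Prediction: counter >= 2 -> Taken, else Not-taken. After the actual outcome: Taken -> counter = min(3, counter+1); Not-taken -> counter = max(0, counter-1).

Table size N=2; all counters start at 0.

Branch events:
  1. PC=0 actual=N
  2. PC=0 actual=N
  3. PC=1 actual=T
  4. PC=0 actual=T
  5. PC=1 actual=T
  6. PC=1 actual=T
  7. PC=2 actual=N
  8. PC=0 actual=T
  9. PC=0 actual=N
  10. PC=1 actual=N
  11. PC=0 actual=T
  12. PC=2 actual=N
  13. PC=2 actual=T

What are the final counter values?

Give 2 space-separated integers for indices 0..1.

Ev 1: PC=0 idx=0 pred=N actual=N -> ctr[0]=0
Ev 2: PC=0 idx=0 pred=N actual=N -> ctr[0]=0
Ev 3: PC=1 idx=1 pred=N actual=T -> ctr[1]=1
Ev 4: PC=0 idx=0 pred=N actual=T -> ctr[0]=1
Ev 5: PC=1 idx=1 pred=N actual=T -> ctr[1]=2
Ev 6: PC=1 idx=1 pred=T actual=T -> ctr[1]=3
Ev 7: PC=2 idx=0 pred=N actual=N -> ctr[0]=0
Ev 8: PC=0 idx=0 pred=N actual=T -> ctr[0]=1
Ev 9: PC=0 idx=0 pred=N actual=N -> ctr[0]=0
Ev 10: PC=1 idx=1 pred=T actual=N -> ctr[1]=2
Ev 11: PC=0 idx=0 pred=N actual=T -> ctr[0]=1
Ev 12: PC=2 idx=0 pred=N actual=N -> ctr[0]=0
Ev 13: PC=2 idx=0 pred=N actual=T -> ctr[0]=1

Answer: 1 2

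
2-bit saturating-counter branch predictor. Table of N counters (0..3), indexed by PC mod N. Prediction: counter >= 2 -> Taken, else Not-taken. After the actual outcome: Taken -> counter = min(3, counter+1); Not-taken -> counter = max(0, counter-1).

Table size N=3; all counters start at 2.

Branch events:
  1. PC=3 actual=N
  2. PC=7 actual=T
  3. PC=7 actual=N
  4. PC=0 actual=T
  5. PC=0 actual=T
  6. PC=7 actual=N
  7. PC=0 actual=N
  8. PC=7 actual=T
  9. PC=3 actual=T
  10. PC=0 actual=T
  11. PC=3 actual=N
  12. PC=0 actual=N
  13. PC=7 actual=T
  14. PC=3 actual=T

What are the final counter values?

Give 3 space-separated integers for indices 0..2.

Ev 1: PC=3 idx=0 pred=T actual=N -> ctr[0]=1
Ev 2: PC=7 idx=1 pred=T actual=T -> ctr[1]=3
Ev 3: PC=7 idx=1 pred=T actual=N -> ctr[1]=2
Ev 4: PC=0 idx=0 pred=N actual=T -> ctr[0]=2
Ev 5: PC=0 idx=0 pred=T actual=T -> ctr[0]=3
Ev 6: PC=7 idx=1 pred=T actual=N -> ctr[1]=1
Ev 7: PC=0 idx=0 pred=T actual=N -> ctr[0]=2
Ev 8: PC=7 idx=1 pred=N actual=T -> ctr[1]=2
Ev 9: PC=3 idx=0 pred=T actual=T -> ctr[0]=3
Ev 10: PC=0 idx=0 pred=T actual=T -> ctr[0]=3
Ev 11: PC=3 idx=0 pred=T actual=N -> ctr[0]=2
Ev 12: PC=0 idx=0 pred=T actual=N -> ctr[0]=1
Ev 13: PC=7 idx=1 pred=T actual=T -> ctr[1]=3
Ev 14: PC=3 idx=0 pred=N actual=T -> ctr[0]=2

Answer: 2 3 2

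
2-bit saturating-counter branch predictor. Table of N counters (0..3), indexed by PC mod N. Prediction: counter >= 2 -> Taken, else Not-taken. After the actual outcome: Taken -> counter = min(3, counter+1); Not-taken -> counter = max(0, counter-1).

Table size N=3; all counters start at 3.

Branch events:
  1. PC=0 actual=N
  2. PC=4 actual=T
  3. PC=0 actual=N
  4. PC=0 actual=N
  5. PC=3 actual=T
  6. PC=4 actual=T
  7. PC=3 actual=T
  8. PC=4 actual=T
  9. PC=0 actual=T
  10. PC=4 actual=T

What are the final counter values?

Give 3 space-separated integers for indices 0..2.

Ev 1: PC=0 idx=0 pred=T actual=N -> ctr[0]=2
Ev 2: PC=4 idx=1 pred=T actual=T -> ctr[1]=3
Ev 3: PC=0 idx=0 pred=T actual=N -> ctr[0]=1
Ev 4: PC=0 idx=0 pred=N actual=N -> ctr[0]=0
Ev 5: PC=3 idx=0 pred=N actual=T -> ctr[0]=1
Ev 6: PC=4 idx=1 pred=T actual=T -> ctr[1]=3
Ev 7: PC=3 idx=0 pred=N actual=T -> ctr[0]=2
Ev 8: PC=4 idx=1 pred=T actual=T -> ctr[1]=3
Ev 9: PC=0 idx=0 pred=T actual=T -> ctr[0]=3
Ev 10: PC=4 idx=1 pred=T actual=T -> ctr[1]=3

Answer: 3 3 3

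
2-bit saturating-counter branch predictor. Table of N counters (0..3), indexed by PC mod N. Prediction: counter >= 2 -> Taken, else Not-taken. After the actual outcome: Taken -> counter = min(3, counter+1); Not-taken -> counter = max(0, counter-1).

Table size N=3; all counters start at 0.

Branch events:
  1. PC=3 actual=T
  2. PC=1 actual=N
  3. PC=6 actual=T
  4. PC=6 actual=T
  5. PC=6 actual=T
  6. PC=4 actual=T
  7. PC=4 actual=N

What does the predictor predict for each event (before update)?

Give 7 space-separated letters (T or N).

Answer: N N N T T N N

Derivation:
Ev 1: PC=3 idx=0 pred=N actual=T -> ctr[0]=1
Ev 2: PC=1 idx=1 pred=N actual=N -> ctr[1]=0
Ev 3: PC=6 idx=0 pred=N actual=T -> ctr[0]=2
Ev 4: PC=6 idx=0 pred=T actual=T -> ctr[0]=3
Ev 5: PC=6 idx=0 pred=T actual=T -> ctr[0]=3
Ev 6: PC=4 idx=1 pred=N actual=T -> ctr[1]=1
Ev 7: PC=4 idx=1 pred=N actual=N -> ctr[1]=0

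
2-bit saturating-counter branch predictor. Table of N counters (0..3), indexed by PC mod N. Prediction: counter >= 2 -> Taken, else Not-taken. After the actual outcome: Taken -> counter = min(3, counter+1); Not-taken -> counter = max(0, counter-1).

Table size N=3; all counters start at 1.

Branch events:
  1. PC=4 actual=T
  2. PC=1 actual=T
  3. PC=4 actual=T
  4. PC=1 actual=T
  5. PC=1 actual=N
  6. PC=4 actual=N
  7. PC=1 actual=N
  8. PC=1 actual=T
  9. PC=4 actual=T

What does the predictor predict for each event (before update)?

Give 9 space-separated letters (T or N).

Answer: N T T T T T N N N

Derivation:
Ev 1: PC=4 idx=1 pred=N actual=T -> ctr[1]=2
Ev 2: PC=1 idx=1 pred=T actual=T -> ctr[1]=3
Ev 3: PC=4 idx=1 pred=T actual=T -> ctr[1]=3
Ev 4: PC=1 idx=1 pred=T actual=T -> ctr[1]=3
Ev 5: PC=1 idx=1 pred=T actual=N -> ctr[1]=2
Ev 6: PC=4 idx=1 pred=T actual=N -> ctr[1]=1
Ev 7: PC=1 idx=1 pred=N actual=N -> ctr[1]=0
Ev 8: PC=1 idx=1 pred=N actual=T -> ctr[1]=1
Ev 9: PC=4 idx=1 pred=N actual=T -> ctr[1]=2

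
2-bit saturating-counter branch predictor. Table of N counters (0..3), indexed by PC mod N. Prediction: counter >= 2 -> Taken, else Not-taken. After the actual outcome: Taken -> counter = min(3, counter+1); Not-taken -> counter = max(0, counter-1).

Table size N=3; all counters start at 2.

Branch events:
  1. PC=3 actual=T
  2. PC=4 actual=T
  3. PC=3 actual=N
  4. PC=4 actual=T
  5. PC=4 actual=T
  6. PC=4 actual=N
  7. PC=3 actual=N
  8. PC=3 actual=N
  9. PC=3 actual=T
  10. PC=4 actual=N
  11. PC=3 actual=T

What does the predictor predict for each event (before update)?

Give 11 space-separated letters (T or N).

Answer: T T T T T T T N N T N

Derivation:
Ev 1: PC=3 idx=0 pred=T actual=T -> ctr[0]=3
Ev 2: PC=4 idx=1 pred=T actual=T -> ctr[1]=3
Ev 3: PC=3 idx=0 pred=T actual=N -> ctr[0]=2
Ev 4: PC=4 idx=1 pred=T actual=T -> ctr[1]=3
Ev 5: PC=4 idx=1 pred=T actual=T -> ctr[1]=3
Ev 6: PC=4 idx=1 pred=T actual=N -> ctr[1]=2
Ev 7: PC=3 idx=0 pred=T actual=N -> ctr[0]=1
Ev 8: PC=3 idx=0 pred=N actual=N -> ctr[0]=0
Ev 9: PC=3 idx=0 pred=N actual=T -> ctr[0]=1
Ev 10: PC=4 idx=1 pred=T actual=N -> ctr[1]=1
Ev 11: PC=3 idx=0 pred=N actual=T -> ctr[0]=2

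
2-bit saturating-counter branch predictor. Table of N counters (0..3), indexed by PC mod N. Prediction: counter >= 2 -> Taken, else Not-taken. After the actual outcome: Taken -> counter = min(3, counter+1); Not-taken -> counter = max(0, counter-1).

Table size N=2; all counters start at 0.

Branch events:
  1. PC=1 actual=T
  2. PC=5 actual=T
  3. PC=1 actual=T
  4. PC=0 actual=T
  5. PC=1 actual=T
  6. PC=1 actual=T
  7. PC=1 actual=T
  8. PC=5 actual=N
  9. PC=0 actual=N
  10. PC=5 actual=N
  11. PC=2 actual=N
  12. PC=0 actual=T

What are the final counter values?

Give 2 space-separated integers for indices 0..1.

Ev 1: PC=1 idx=1 pred=N actual=T -> ctr[1]=1
Ev 2: PC=5 idx=1 pred=N actual=T -> ctr[1]=2
Ev 3: PC=1 idx=1 pred=T actual=T -> ctr[1]=3
Ev 4: PC=0 idx=0 pred=N actual=T -> ctr[0]=1
Ev 5: PC=1 idx=1 pred=T actual=T -> ctr[1]=3
Ev 6: PC=1 idx=1 pred=T actual=T -> ctr[1]=3
Ev 7: PC=1 idx=1 pred=T actual=T -> ctr[1]=3
Ev 8: PC=5 idx=1 pred=T actual=N -> ctr[1]=2
Ev 9: PC=0 idx=0 pred=N actual=N -> ctr[0]=0
Ev 10: PC=5 idx=1 pred=T actual=N -> ctr[1]=1
Ev 11: PC=2 idx=0 pred=N actual=N -> ctr[0]=0
Ev 12: PC=0 idx=0 pred=N actual=T -> ctr[0]=1

Answer: 1 1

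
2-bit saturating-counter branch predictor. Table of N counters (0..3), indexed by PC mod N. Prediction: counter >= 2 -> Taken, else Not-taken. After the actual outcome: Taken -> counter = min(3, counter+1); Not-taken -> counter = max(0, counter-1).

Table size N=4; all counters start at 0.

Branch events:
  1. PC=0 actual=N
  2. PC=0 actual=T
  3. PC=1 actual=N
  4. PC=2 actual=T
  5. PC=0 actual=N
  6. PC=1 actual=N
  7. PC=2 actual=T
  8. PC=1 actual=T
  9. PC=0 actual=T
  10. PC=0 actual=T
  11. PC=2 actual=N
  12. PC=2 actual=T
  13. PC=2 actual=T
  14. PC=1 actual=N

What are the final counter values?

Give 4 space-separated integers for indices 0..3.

Ev 1: PC=0 idx=0 pred=N actual=N -> ctr[0]=0
Ev 2: PC=0 idx=0 pred=N actual=T -> ctr[0]=1
Ev 3: PC=1 idx=1 pred=N actual=N -> ctr[1]=0
Ev 4: PC=2 idx=2 pred=N actual=T -> ctr[2]=1
Ev 5: PC=0 idx=0 pred=N actual=N -> ctr[0]=0
Ev 6: PC=1 idx=1 pred=N actual=N -> ctr[1]=0
Ev 7: PC=2 idx=2 pred=N actual=T -> ctr[2]=2
Ev 8: PC=1 idx=1 pred=N actual=T -> ctr[1]=1
Ev 9: PC=0 idx=0 pred=N actual=T -> ctr[0]=1
Ev 10: PC=0 idx=0 pred=N actual=T -> ctr[0]=2
Ev 11: PC=2 idx=2 pred=T actual=N -> ctr[2]=1
Ev 12: PC=2 idx=2 pred=N actual=T -> ctr[2]=2
Ev 13: PC=2 idx=2 pred=T actual=T -> ctr[2]=3
Ev 14: PC=1 idx=1 pred=N actual=N -> ctr[1]=0

Answer: 2 0 3 0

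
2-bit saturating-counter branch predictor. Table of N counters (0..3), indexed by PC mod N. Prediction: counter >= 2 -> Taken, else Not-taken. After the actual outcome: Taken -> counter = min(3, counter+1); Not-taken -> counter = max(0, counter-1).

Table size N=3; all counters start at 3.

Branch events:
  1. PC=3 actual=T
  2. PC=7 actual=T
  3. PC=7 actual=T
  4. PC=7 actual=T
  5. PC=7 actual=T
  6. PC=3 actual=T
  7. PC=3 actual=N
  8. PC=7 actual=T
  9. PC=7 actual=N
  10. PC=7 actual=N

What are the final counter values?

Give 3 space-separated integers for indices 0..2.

Answer: 2 1 3

Derivation:
Ev 1: PC=3 idx=0 pred=T actual=T -> ctr[0]=3
Ev 2: PC=7 idx=1 pred=T actual=T -> ctr[1]=3
Ev 3: PC=7 idx=1 pred=T actual=T -> ctr[1]=3
Ev 4: PC=7 idx=1 pred=T actual=T -> ctr[1]=3
Ev 5: PC=7 idx=1 pred=T actual=T -> ctr[1]=3
Ev 6: PC=3 idx=0 pred=T actual=T -> ctr[0]=3
Ev 7: PC=3 idx=0 pred=T actual=N -> ctr[0]=2
Ev 8: PC=7 idx=1 pred=T actual=T -> ctr[1]=3
Ev 9: PC=7 idx=1 pred=T actual=N -> ctr[1]=2
Ev 10: PC=7 idx=1 pred=T actual=N -> ctr[1]=1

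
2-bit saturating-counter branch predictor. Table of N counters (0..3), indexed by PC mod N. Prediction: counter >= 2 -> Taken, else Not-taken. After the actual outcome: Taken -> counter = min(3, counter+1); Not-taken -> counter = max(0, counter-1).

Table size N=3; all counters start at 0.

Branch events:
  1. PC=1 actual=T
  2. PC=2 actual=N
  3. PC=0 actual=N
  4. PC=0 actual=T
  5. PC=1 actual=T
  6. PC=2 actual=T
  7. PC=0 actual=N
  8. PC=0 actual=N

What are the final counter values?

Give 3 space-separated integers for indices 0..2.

Answer: 0 2 1

Derivation:
Ev 1: PC=1 idx=1 pred=N actual=T -> ctr[1]=1
Ev 2: PC=2 idx=2 pred=N actual=N -> ctr[2]=0
Ev 3: PC=0 idx=0 pred=N actual=N -> ctr[0]=0
Ev 4: PC=0 idx=0 pred=N actual=T -> ctr[0]=1
Ev 5: PC=1 idx=1 pred=N actual=T -> ctr[1]=2
Ev 6: PC=2 idx=2 pred=N actual=T -> ctr[2]=1
Ev 7: PC=0 idx=0 pred=N actual=N -> ctr[0]=0
Ev 8: PC=0 idx=0 pred=N actual=N -> ctr[0]=0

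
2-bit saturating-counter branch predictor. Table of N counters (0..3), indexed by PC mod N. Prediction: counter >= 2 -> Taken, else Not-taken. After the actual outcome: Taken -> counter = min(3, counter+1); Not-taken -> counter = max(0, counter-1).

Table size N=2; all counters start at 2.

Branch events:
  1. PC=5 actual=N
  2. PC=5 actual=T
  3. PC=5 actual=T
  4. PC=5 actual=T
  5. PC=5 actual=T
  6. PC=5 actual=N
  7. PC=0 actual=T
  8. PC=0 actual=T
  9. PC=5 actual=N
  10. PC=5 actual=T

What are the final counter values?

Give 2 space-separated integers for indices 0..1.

Answer: 3 2

Derivation:
Ev 1: PC=5 idx=1 pred=T actual=N -> ctr[1]=1
Ev 2: PC=5 idx=1 pred=N actual=T -> ctr[1]=2
Ev 3: PC=5 idx=1 pred=T actual=T -> ctr[1]=3
Ev 4: PC=5 idx=1 pred=T actual=T -> ctr[1]=3
Ev 5: PC=5 idx=1 pred=T actual=T -> ctr[1]=3
Ev 6: PC=5 idx=1 pred=T actual=N -> ctr[1]=2
Ev 7: PC=0 idx=0 pred=T actual=T -> ctr[0]=3
Ev 8: PC=0 idx=0 pred=T actual=T -> ctr[0]=3
Ev 9: PC=5 idx=1 pred=T actual=N -> ctr[1]=1
Ev 10: PC=5 idx=1 pred=N actual=T -> ctr[1]=2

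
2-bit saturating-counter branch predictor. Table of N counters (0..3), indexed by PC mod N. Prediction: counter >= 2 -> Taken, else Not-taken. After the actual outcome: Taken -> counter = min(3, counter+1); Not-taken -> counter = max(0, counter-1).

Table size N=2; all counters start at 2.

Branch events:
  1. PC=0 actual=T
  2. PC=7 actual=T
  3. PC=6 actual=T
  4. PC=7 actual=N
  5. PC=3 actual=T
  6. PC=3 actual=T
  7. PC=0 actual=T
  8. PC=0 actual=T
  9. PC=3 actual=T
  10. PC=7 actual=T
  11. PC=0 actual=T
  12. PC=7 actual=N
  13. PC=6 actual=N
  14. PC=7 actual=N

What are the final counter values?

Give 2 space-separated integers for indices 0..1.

Answer: 2 1

Derivation:
Ev 1: PC=0 idx=0 pred=T actual=T -> ctr[0]=3
Ev 2: PC=7 idx=1 pred=T actual=T -> ctr[1]=3
Ev 3: PC=6 idx=0 pred=T actual=T -> ctr[0]=3
Ev 4: PC=7 idx=1 pred=T actual=N -> ctr[1]=2
Ev 5: PC=3 idx=1 pred=T actual=T -> ctr[1]=3
Ev 6: PC=3 idx=1 pred=T actual=T -> ctr[1]=3
Ev 7: PC=0 idx=0 pred=T actual=T -> ctr[0]=3
Ev 8: PC=0 idx=0 pred=T actual=T -> ctr[0]=3
Ev 9: PC=3 idx=1 pred=T actual=T -> ctr[1]=3
Ev 10: PC=7 idx=1 pred=T actual=T -> ctr[1]=3
Ev 11: PC=0 idx=0 pred=T actual=T -> ctr[0]=3
Ev 12: PC=7 idx=1 pred=T actual=N -> ctr[1]=2
Ev 13: PC=6 idx=0 pred=T actual=N -> ctr[0]=2
Ev 14: PC=7 idx=1 pred=T actual=N -> ctr[1]=1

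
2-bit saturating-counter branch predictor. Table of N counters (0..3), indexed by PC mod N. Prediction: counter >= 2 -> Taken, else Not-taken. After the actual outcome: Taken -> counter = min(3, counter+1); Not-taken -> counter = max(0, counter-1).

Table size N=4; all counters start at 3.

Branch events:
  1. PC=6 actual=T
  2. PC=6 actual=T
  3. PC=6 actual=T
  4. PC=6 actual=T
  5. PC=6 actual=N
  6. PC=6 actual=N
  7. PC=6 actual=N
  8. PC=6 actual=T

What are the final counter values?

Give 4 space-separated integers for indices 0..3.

Ev 1: PC=6 idx=2 pred=T actual=T -> ctr[2]=3
Ev 2: PC=6 idx=2 pred=T actual=T -> ctr[2]=3
Ev 3: PC=6 idx=2 pred=T actual=T -> ctr[2]=3
Ev 4: PC=6 idx=2 pred=T actual=T -> ctr[2]=3
Ev 5: PC=6 idx=2 pred=T actual=N -> ctr[2]=2
Ev 6: PC=6 idx=2 pred=T actual=N -> ctr[2]=1
Ev 7: PC=6 idx=2 pred=N actual=N -> ctr[2]=0
Ev 8: PC=6 idx=2 pred=N actual=T -> ctr[2]=1

Answer: 3 3 1 3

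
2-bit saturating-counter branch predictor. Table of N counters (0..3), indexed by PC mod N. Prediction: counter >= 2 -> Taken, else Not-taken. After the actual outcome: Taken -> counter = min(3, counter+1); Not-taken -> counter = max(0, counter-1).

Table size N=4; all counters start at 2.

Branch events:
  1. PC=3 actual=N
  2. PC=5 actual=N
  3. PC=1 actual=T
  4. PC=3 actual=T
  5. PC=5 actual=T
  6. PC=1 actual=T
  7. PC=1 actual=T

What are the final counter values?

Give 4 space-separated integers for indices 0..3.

Ev 1: PC=3 idx=3 pred=T actual=N -> ctr[3]=1
Ev 2: PC=5 idx=1 pred=T actual=N -> ctr[1]=1
Ev 3: PC=1 idx=1 pred=N actual=T -> ctr[1]=2
Ev 4: PC=3 idx=3 pred=N actual=T -> ctr[3]=2
Ev 5: PC=5 idx=1 pred=T actual=T -> ctr[1]=3
Ev 6: PC=1 idx=1 pred=T actual=T -> ctr[1]=3
Ev 7: PC=1 idx=1 pred=T actual=T -> ctr[1]=3

Answer: 2 3 2 2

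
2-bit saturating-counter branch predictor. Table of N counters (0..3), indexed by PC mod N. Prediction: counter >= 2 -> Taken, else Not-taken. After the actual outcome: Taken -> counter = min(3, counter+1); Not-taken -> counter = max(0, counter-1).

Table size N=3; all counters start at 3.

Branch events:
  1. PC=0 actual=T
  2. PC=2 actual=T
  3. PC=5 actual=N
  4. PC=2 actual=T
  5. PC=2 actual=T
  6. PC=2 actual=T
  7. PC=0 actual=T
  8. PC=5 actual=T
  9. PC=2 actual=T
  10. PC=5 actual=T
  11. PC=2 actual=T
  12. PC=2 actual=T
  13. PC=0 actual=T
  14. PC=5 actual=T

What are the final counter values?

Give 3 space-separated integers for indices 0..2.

Ev 1: PC=0 idx=0 pred=T actual=T -> ctr[0]=3
Ev 2: PC=2 idx=2 pred=T actual=T -> ctr[2]=3
Ev 3: PC=5 idx=2 pred=T actual=N -> ctr[2]=2
Ev 4: PC=2 idx=2 pred=T actual=T -> ctr[2]=3
Ev 5: PC=2 idx=2 pred=T actual=T -> ctr[2]=3
Ev 6: PC=2 idx=2 pred=T actual=T -> ctr[2]=3
Ev 7: PC=0 idx=0 pred=T actual=T -> ctr[0]=3
Ev 8: PC=5 idx=2 pred=T actual=T -> ctr[2]=3
Ev 9: PC=2 idx=2 pred=T actual=T -> ctr[2]=3
Ev 10: PC=5 idx=2 pred=T actual=T -> ctr[2]=3
Ev 11: PC=2 idx=2 pred=T actual=T -> ctr[2]=3
Ev 12: PC=2 idx=2 pred=T actual=T -> ctr[2]=3
Ev 13: PC=0 idx=0 pred=T actual=T -> ctr[0]=3
Ev 14: PC=5 idx=2 pred=T actual=T -> ctr[2]=3

Answer: 3 3 3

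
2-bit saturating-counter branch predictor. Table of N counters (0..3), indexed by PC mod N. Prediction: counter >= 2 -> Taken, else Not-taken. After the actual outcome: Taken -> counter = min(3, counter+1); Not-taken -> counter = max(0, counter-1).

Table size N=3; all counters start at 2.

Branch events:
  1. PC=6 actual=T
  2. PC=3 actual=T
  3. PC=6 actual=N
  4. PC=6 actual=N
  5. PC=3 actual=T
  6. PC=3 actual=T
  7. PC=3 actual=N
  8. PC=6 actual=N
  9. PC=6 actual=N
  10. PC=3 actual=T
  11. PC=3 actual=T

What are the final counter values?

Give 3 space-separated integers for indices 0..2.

Ev 1: PC=6 idx=0 pred=T actual=T -> ctr[0]=3
Ev 2: PC=3 idx=0 pred=T actual=T -> ctr[0]=3
Ev 3: PC=6 idx=0 pred=T actual=N -> ctr[0]=2
Ev 4: PC=6 idx=0 pred=T actual=N -> ctr[0]=1
Ev 5: PC=3 idx=0 pred=N actual=T -> ctr[0]=2
Ev 6: PC=3 idx=0 pred=T actual=T -> ctr[0]=3
Ev 7: PC=3 idx=0 pred=T actual=N -> ctr[0]=2
Ev 8: PC=6 idx=0 pred=T actual=N -> ctr[0]=1
Ev 9: PC=6 idx=0 pred=N actual=N -> ctr[0]=0
Ev 10: PC=3 idx=0 pred=N actual=T -> ctr[0]=1
Ev 11: PC=3 idx=0 pred=N actual=T -> ctr[0]=2

Answer: 2 2 2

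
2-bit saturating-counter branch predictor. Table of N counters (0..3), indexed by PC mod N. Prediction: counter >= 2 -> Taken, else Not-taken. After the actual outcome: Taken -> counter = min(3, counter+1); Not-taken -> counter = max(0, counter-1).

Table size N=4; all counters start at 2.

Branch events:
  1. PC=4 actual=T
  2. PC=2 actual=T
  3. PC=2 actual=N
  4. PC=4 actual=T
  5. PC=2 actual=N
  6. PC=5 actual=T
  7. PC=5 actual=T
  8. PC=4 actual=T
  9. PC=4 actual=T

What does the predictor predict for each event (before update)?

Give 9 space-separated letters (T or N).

Answer: T T T T T T T T T

Derivation:
Ev 1: PC=4 idx=0 pred=T actual=T -> ctr[0]=3
Ev 2: PC=2 idx=2 pred=T actual=T -> ctr[2]=3
Ev 3: PC=2 idx=2 pred=T actual=N -> ctr[2]=2
Ev 4: PC=4 idx=0 pred=T actual=T -> ctr[0]=3
Ev 5: PC=2 idx=2 pred=T actual=N -> ctr[2]=1
Ev 6: PC=5 idx=1 pred=T actual=T -> ctr[1]=3
Ev 7: PC=5 idx=1 pred=T actual=T -> ctr[1]=3
Ev 8: PC=4 idx=0 pred=T actual=T -> ctr[0]=3
Ev 9: PC=4 idx=0 pred=T actual=T -> ctr[0]=3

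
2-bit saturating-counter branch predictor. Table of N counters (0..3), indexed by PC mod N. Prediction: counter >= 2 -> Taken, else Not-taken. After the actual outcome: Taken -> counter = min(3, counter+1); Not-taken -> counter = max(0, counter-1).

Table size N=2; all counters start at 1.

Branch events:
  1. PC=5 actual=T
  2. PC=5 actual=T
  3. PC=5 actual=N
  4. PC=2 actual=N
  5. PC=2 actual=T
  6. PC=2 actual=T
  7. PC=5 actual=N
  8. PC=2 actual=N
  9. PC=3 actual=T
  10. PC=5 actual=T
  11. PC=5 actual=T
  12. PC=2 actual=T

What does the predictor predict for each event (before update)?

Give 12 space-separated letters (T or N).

Ev 1: PC=5 idx=1 pred=N actual=T -> ctr[1]=2
Ev 2: PC=5 idx=1 pred=T actual=T -> ctr[1]=3
Ev 3: PC=5 idx=1 pred=T actual=N -> ctr[1]=2
Ev 4: PC=2 idx=0 pred=N actual=N -> ctr[0]=0
Ev 5: PC=2 idx=0 pred=N actual=T -> ctr[0]=1
Ev 6: PC=2 idx=0 pred=N actual=T -> ctr[0]=2
Ev 7: PC=5 idx=1 pred=T actual=N -> ctr[1]=1
Ev 8: PC=2 idx=0 pred=T actual=N -> ctr[0]=1
Ev 9: PC=3 idx=1 pred=N actual=T -> ctr[1]=2
Ev 10: PC=5 idx=1 pred=T actual=T -> ctr[1]=3
Ev 11: PC=5 idx=1 pred=T actual=T -> ctr[1]=3
Ev 12: PC=2 idx=0 pred=N actual=T -> ctr[0]=2

Answer: N T T N N N T T N T T N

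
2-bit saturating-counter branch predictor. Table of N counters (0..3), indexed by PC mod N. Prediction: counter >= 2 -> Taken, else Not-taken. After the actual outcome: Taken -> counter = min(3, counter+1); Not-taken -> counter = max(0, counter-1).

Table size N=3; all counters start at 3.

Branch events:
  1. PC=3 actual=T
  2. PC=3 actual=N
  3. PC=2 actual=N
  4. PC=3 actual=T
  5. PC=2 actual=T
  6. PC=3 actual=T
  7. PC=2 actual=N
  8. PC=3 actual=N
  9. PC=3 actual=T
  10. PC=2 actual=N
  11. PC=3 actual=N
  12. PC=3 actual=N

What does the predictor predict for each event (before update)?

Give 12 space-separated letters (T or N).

Answer: T T T T T T T T T T T T

Derivation:
Ev 1: PC=3 idx=0 pred=T actual=T -> ctr[0]=3
Ev 2: PC=3 idx=0 pred=T actual=N -> ctr[0]=2
Ev 3: PC=2 idx=2 pred=T actual=N -> ctr[2]=2
Ev 4: PC=3 idx=0 pred=T actual=T -> ctr[0]=3
Ev 5: PC=2 idx=2 pred=T actual=T -> ctr[2]=3
Ev 6: PC=3 idx=0 pred=T actual=T -> ctr[0]=3
Ev 7: PC=2 idx=2 pred=T actual=N -> ctr[2]=2
Ev 8: PC=3 idx=0 pred=T actual=N -> ctr[0]=2
Ev 9: PC=3 idx=0 pred=T actual=T -> ctr[0]=3
Ev 10: PC=2 idx=2 pred=T actual=N -> ctr[2]=1
Ev 11: PC=3 idx=0 pred=T actual=N -> ctr[0]=2
Ev 12: PC=3 idx=0 pred=T actual=N -> ctr[0]=1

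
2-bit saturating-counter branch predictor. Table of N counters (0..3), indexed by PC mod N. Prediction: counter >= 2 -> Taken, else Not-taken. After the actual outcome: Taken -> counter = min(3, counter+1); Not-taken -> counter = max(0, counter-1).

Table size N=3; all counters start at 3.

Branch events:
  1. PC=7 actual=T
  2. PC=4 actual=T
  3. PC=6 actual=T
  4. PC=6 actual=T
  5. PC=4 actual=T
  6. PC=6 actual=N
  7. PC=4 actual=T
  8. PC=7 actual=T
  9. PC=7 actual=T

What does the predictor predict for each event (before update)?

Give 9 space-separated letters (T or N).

Ev 1: PC=7 idx=1 pred=T actual=T -> ctr[1]=3
Ev 2: PC=4 idx=1 pred=T actual=T -> ctr[1]=3
Ev 3: PC=6 idx=0 pred=T actual=T -> ctr[0]=3
Ev 4: PC=6 idx=0 pred=T actual=T -> ctr[0]=3
Ev 5: PC=4 idx=1 pred=T actual=T -> ctr[1]=3
Ev 6: PC=6 idx=0 pred=T actual=N -> ctr[0]=2
Ev 7: PC=4 idx=1 pred=T actual=T -> ctr[1]=3
Ev 8: PC=7 idx=1 pred=T actual=T -> ctr[1]=3
Ev 9: PC=7 idx=1 pred=T actual=T -> ctr[1]=3

Answer: T T T T T T T T T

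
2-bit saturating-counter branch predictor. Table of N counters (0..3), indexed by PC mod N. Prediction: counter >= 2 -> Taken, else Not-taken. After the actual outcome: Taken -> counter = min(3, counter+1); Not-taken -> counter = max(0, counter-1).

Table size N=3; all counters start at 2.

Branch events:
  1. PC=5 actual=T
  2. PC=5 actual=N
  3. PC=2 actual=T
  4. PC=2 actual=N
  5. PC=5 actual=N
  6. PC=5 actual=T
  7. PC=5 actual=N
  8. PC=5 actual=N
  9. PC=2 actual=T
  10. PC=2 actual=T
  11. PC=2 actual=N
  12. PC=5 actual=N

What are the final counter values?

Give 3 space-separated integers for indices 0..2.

Answer: 2 2 0

Derivation:
Ev 1: PC=5 idx=2 pred=T actual=T -> ctr[2]=3
Ev 2: PC=5 idx=2 pred=T actual=N -> ctr[2]=2
Ev 3: PC=2 idx=2 pred=T actual=T -> ctr[2]=3
Ev 4: PC=2 idx=2 pred=T actual=N -> ctr[2]=2
Ev 5: PC=5 idx=2 pred=T actual=N -> ctr[2]=1
Ev 6: PC=5 idx=2 pred=N actual=T -> ctr[2]=2
Ev 7: PC=5 idx=2 pred=T actual=N -> ctr[2]=1
Ev 8: PC=5 idx=2 pred=N actual=N -> ctr[2]=0
Ev 9: PC=2 idx=2 pred=N actual=T -> ctr[2]=1
Ev 10: PC=2 idx=2 pred=N actual=T -> ctr[2]=2
Ev 11: PC=2 idx=2 pred=T actual=N -> ctr[2]=1
Ev 12: PC=5 idx=2 pred=N actual=N -> ctr[2]=0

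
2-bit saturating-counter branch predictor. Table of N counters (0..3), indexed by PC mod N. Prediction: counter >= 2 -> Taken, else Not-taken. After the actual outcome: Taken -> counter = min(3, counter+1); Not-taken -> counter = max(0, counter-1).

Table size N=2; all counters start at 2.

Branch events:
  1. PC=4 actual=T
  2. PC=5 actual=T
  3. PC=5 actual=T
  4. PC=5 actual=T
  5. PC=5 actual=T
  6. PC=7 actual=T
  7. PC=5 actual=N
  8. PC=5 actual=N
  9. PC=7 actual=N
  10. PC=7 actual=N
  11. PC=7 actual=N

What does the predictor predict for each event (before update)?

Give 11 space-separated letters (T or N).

Ev 1: PC=4 idx=0 pred=T actual=T -> ctr[0]=3
Ev 2: PC=5 idx=1 pred=T actual=T -> ctr[1]=3
Ev 3: PC=5 idx=1 pred=T actual=T -> ctr[1]=3
Ev 4: PC=5 idx=1 pred=T actual=T -> ctr[1]=3
Ev 5: PC=5 idx=1 pred=T actual=T -> ctr[1]=3
Ev 6: PC=7 idx=1 pred=T actual=T -> ctr[1]=3
Ev 7: PC=5 idx=1 pred=T actual=N -> ctr[1]=2
Ev 8: PC=5 idx=1 pred=T actual=N -> ctr[1]=1
Ev 9: PC=7 idx=1 pred=N actual=N -> ctr[1]=0
Ev 10: PC=7 idx=1 pred=N actual=N -> ctr[1]=0
Ev 11: PC=7 idx=1 pred=N actual=N -> ctr[1]=0

Answer: T T T T T T T T N N N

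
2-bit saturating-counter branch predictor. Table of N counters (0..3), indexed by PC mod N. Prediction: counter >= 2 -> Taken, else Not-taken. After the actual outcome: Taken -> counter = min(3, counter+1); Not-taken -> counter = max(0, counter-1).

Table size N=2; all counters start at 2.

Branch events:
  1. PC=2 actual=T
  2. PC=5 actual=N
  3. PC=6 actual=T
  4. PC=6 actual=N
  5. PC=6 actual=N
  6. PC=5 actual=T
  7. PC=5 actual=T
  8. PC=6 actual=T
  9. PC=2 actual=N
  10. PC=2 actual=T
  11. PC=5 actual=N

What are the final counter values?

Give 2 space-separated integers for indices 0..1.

Answer: 2 2

Derivation:
Ev 1: PC=2 idx=0 pred=T actual=T -> ctr[0]=3
Ev 2: PC=5 idx=1 pred=T actual=N -> ctr[1]=1
Ev 3: PC=6 idx=0 pred=T actual=T -> ctr[0]=3
Ev 4: PC=6 idx=0 pred=T actual=N -> ctr[0]=2
Ev 5: PC=6 idx=0 pred=T actual=N -> ctr[0]=1
Ev 6: PC=5 idx=1 pred=N actual=T -> ctr[1]=2
Ev 7: PC=5 idx=1 pred=T actual=T -> ctr[1]=3
Ev 8: PC=6 idx=0 pred=N actual=T -> ctr[0]=2
Ev 9: PC=2 idx=0 pred=T actual=N -> ctr[0]=1
Ev 10: PC=2 idx=0 pred=N actual=T -> ctr[0]=2
Ev 11: PC=5 idx=1 pred=T actual=N -> ctr[1]=2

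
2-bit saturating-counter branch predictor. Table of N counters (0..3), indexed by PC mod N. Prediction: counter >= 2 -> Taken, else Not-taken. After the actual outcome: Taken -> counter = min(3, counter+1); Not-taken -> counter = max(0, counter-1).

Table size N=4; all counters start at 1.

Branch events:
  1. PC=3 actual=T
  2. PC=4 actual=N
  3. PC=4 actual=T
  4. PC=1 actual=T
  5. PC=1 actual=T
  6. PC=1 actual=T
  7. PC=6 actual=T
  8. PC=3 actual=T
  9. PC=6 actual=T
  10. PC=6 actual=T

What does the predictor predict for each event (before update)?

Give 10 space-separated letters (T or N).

Answer: N N N N T T N T T T

Derivation:
Ev 1: PC=3 idx=3 pred=N actual=T -> ctr[3]=2
Ev 2: PC=4 idx=0 pred=N actual=N -> ctr[0]=0
Ev 3: PC=4 idx=0 pred=N actual=T -> ctr[0]=1
Ev 4: PC=1 idx=1 pred=N actual=T -> ctr[1]=2
Ev 5: PC=1 idx=1 pred=T actual=T -> ctr[1]=3
Ev 6: PC=1 idx=1 pred=T actual=T -> ctr[1]=3
Ev 7: PC=6 idx=2 pred=N actual=T -> ctr[2]=2
Ev 8: PC=3 idx=3 pred=T actual=T -> ctr[3]=3
Ev 9: PC=6 idx=2 pred=T actual=T -> ctr[2]=3
Ev 10: PC=6 idx=2 pred=T actual=T -> ctr[2]=3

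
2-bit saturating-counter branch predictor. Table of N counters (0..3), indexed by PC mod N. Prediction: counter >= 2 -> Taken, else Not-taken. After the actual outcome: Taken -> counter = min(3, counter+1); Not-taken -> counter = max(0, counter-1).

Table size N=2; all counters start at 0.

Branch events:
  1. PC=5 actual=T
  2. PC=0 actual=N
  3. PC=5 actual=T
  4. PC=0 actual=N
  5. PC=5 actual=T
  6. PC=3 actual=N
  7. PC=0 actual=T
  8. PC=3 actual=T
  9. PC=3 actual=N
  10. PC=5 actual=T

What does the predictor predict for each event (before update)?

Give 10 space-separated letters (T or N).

Answer: N N N N T T N T T T

Derivation:
Ev 1: PC=5 idx=1 pred=N actual=T -> ctr[1]=1
Ev 2: PC=0 idx=0 pred=N actual=N -> ctr[0]=0
Ev 3: PC=5 idx=1 pred=N actual=T -> ctr[1]=2
Ev 4: PC=0 idx=0 pred=N actual=N -> ctr[0]=0
Ev 5: PC=5 idx=1 pred=T actual=T -> ctr[1]=3
Ev 6: PC=3 idx=1 pred=T actual=N -> ctr[1]=2
Ev 7: PC=0 idx=0 pred=N actual=T -> ctr[0]=1
Ev 8: PC=3 idx=1 pred=T actual=T -> ctr[1]=3
Ev 9: PC=3 idx=1 pred=T actual=N -> ctr[1]=2
Ev 10: PC=5 idx=1 pred=T actual=T -> ctr[1]=3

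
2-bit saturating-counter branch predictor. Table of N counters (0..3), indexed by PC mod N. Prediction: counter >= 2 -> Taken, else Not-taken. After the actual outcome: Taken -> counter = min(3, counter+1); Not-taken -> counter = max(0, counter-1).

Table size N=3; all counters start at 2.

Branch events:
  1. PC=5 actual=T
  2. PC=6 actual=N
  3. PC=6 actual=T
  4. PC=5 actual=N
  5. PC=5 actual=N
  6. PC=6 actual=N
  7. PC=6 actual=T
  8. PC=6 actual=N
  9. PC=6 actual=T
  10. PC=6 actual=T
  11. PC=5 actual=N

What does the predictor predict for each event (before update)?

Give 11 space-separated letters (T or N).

Ev 1: PC=5 idx=2 pred=T actual=T -> ctr[2]=3
Ev 2: PC=6 idx=0 pred=T actual=N -> ctr[0]=1
Ev 3: PC=6 idx=0 pred=N actual=T -> ctr[0]=2
Ev 4: PC=5 idx=2 pred=T actual=N -> ctr[2]=2
Ev 5: PC=5 idx=2 pred=T actual=N -> ctr[2]=1
Ev 6: PC=6 idx=0 pred=T actual=N -> ctr[0]=1
Ev 7: PC=6 idx=0 pred=N actual=T -> ctr[0]=2
Ev 8: PC=6 idx=0 pred=T actual=N -> ctr[0]=1
Ev 9: PC=6 idx=0 pred=N actual=T -> ctr[0]=2
Ev 10: PC=6 idx=0 pred=T actual=T -> ctr[0]=3
Ev 11: PC=5 idx=2 pred=N actual=N -> ctr[2]=0

Answer: T T N T T T N T N T N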